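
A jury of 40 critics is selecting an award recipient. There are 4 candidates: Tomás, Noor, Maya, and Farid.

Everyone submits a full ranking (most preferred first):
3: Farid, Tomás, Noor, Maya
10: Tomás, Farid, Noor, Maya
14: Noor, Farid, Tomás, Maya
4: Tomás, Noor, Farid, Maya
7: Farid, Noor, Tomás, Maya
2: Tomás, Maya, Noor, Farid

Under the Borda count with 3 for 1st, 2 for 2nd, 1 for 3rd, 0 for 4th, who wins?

Farid

Tomás: 3×2 + 10×3 + 14×1 + 4×3 + 7×1 + 2×3 = 75
Noor: 3×1 + 10×1 + 14×3 + 4×2 + 7×2 + 2×1 = 79
Maya: 3×0 + 10×0 + 14×0 + 4×0 + 7×0 + 2×2 = 4
Farid: 3×3 + 10×2 + 14×2 + 4×1 + 7×3 + 2×0 = 82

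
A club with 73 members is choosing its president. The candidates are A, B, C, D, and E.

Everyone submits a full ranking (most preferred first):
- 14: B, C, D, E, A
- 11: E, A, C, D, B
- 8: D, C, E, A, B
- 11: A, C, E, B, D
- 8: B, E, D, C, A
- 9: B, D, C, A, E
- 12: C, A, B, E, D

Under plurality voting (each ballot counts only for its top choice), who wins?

B

First-place votes: A 11, B 31, C 12, D 8, E 11.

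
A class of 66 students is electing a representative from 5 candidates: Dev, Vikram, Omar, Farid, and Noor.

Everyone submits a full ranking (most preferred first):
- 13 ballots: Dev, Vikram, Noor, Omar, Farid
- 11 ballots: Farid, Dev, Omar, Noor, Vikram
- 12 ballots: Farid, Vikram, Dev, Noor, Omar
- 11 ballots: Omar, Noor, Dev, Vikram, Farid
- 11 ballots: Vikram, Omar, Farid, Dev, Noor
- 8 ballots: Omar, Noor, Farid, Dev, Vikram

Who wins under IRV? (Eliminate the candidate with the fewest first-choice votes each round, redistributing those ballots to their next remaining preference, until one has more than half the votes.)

Omar

Round 1: Dev 13, Vikram 11, Omar 19, Farid 23, Noor 0. Noor eliminated.
Round 2: Dev 13, Vikram 11, Omar 19, Farid 23. Vikram eliminated.
Round 3: Dev 13, Omar 30, Farid 23. Dev eliminated.
Round 4: Omar 43, Farid 23. Omar has a majority (≥34).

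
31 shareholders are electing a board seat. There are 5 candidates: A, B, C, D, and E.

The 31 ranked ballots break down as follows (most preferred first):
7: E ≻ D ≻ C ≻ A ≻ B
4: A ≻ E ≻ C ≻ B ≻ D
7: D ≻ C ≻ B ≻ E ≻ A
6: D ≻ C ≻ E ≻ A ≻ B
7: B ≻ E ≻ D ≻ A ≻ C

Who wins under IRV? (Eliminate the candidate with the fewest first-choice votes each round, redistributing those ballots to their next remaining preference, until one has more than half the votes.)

E

Round 1: A 4, B 7, C 0, D 13, E 7. C eliminated.
Round 2: A 4, B 7, D 13, E 7. A eliminated.
Round 3: B 7, D 13, E 11. B eliminated.
Round 4: D 13, E 18. E has a majority (≥16).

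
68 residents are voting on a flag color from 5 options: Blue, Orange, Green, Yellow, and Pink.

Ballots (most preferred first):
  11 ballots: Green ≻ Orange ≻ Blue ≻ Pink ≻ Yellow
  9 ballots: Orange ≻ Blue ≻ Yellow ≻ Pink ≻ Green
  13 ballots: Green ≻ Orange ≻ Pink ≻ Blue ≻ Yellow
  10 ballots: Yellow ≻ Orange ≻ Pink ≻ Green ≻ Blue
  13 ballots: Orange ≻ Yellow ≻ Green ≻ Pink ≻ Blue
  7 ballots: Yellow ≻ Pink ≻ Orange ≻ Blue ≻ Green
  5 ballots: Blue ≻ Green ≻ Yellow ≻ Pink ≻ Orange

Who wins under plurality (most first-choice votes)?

Green

First-place votes: Blue 5, Orange 22, Green 24, Yellow 17, Pink 0.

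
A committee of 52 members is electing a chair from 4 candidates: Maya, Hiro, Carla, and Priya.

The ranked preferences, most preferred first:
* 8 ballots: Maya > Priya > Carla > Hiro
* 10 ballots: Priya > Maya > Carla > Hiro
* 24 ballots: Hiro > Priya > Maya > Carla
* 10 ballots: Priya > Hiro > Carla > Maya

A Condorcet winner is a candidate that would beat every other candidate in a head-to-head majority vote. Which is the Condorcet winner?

Priya vs Maya: 44–8
Priya vs Hiro: 28–24
Priya vs Carla: 52–0
Priya beats every other candidate.

Priya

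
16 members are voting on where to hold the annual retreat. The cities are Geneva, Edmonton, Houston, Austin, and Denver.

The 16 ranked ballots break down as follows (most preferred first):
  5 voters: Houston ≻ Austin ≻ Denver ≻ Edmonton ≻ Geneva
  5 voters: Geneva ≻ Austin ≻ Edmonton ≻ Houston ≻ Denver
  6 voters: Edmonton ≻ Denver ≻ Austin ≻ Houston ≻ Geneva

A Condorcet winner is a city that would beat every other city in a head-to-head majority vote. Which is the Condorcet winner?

Austin

Austin vs Geneva: 11–5
Austin vs Edmonton: 10–6
Austin vs Houston: 11–5
Austin vs Denver: 10–6
Austin beats every other city.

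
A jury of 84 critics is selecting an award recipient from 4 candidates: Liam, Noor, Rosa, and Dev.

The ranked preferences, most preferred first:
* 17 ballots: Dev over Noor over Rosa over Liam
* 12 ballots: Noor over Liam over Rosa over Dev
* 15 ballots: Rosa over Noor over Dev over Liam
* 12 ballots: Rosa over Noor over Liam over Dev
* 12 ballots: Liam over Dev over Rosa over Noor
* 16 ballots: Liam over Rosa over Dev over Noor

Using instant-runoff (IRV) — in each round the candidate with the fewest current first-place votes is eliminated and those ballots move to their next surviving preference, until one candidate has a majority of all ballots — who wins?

Rosa

Round 1: Liam 28, Noor 12, Rosa 27, Dev 17. Noor eliminated.
Round 2: Liam 40, Rosa 27, Dev 17. Dev eliminated.
Round 3: Liam 40, Rosa 44. Rosa has a majority (≥43).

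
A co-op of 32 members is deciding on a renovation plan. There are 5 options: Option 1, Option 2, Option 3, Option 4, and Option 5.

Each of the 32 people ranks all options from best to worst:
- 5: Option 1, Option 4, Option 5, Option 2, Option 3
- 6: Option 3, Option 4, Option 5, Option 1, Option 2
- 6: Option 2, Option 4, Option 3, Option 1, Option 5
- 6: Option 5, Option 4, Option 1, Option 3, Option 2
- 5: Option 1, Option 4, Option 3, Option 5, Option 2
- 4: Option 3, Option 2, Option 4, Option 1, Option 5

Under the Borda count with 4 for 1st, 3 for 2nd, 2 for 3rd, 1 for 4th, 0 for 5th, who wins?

Option 4

Option 1: 5×4 + 6×1 + 6×1 + 6×2 + 5×4 + 4×1 = 68
Option 2: 5×1 + 6×0 + 6×4 + 6×0 + 5×0 + 4×3 = 41
Option 3: 5×0 + 6×4 + 6×2 + 6×1 + 5×2 + 4×4 = 68
Option 4: 5×3 + 6×3 + 6×3 + 6×3 + 5×3 + 4×2 = 92
Option 5: 5×2 + 6×2 + 6×0 + 6×4 + 5×1 + 4×0 = 51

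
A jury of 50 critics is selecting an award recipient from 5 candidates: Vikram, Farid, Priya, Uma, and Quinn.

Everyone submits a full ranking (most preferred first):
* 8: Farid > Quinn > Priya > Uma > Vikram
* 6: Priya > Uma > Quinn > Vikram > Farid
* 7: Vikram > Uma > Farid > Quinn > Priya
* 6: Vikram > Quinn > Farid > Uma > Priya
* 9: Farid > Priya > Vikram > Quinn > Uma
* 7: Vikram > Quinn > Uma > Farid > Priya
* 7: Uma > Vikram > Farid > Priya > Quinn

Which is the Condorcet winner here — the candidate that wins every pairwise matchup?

Vikram vs Farid: 33–17
Vikram vs Priya: 27–23
Vikram vs Uma: 29–21
Vikram vs Quinn: 36–14
Vikram beats every other candidate.

Vikram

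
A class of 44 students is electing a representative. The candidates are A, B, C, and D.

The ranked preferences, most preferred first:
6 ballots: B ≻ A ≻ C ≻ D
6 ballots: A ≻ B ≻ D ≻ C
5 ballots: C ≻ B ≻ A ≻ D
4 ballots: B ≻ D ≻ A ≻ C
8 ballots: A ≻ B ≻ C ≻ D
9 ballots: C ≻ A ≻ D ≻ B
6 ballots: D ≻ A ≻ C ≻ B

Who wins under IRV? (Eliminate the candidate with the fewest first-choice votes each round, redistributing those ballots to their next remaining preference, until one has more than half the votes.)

Round 1: A 14, B 10, C 14, D 6. D eliminated.
Round 2: A 20, B 10, C 14. B eliminated.
Round 3: A 30, C 14. A has a majority (≥23).

A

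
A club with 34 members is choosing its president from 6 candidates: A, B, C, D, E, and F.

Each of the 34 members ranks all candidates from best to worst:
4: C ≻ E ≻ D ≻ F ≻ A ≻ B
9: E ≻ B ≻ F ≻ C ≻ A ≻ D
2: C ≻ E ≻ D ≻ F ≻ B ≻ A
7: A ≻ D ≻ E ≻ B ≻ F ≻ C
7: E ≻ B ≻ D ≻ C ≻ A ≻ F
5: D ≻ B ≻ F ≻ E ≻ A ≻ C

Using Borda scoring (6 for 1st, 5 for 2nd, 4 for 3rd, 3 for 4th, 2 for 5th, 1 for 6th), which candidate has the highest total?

E

A: 4×2 + 9×2 + 2×1 + 7×6 + 7×2 + 5×2 = 94
B: 4×1 + 9×5 + 2×2 + 7×3 + 7×5 + 5×5 = 134
C: 4×6 + 9×3 + 2×6 + 7×1 + 7×3 + 5×1 = 96
D: 4×4 + 9×1 + 2×4 + 7×5 + 7×4 + 5×6 = 126
E: 4×5 + 9×6 + 2×5 + 7×4 + 7×6 + 5×3 = 169
F: 4×3 + 9×4 + 2×3 + 7×2 + 7×1 + 5×4 = 95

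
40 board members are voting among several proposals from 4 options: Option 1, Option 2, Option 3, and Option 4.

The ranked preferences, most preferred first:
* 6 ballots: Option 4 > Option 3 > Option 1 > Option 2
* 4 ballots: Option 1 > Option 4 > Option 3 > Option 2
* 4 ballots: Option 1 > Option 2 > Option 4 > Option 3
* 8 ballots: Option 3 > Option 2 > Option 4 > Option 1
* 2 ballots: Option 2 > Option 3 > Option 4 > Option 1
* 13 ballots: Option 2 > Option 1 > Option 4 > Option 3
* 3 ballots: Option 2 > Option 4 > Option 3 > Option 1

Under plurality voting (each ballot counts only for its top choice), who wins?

Option 2

First-place votes: Option 1 8, Option 2 18, Option 3 8, Option 4 6.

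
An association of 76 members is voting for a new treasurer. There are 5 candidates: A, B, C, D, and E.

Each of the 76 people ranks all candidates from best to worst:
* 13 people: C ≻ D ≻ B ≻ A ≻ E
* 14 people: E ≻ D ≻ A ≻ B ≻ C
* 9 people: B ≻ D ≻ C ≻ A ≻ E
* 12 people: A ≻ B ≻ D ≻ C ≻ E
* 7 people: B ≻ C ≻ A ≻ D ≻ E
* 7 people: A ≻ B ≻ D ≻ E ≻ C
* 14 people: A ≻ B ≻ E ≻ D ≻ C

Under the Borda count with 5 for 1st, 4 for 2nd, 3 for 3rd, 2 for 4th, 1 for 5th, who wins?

B

A: 13×2 + 14×3 + 9×2 + 12×5 + 7×3 + 7×5 + 14×5 = 272
B: 13×3 + 14×2 + 9×5 + 12×4 + 7×5 + 7×4 + 14×4 = 279
C: 13×5 + 14×1 + 9×3 + 12×2 + 7×4 + 7×1 + 14×1 = 179
D: 13×4 + 14×4 + 9×4 + 12×3 + 7×2 + 7×3 + 14×2 = 243
E: 13×1 + 14×5 + 9×1 + 12×1 + 7×1 + 7×2 + 14×3 = 167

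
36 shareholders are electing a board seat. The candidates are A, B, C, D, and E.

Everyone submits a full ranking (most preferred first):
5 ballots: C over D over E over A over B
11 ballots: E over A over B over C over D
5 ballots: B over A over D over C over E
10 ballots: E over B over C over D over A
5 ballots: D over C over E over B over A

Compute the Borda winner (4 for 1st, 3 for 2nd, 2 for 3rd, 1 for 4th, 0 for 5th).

E

A: 5×1 + 11×3 + 5×3 + 10×0 + 5×0 = 53
B: 5×0 + 11×2 + 5×4 + 10×3 + 5×1 = 77
C: 5×4 + 11×1 + 5×1 + 10×2 + 5×3 = 71
D: 5×3 + 11×0 + 5×2 + 10×1 + 5×4 = 55
E: 5×2 + 11×4 + 5×0 + 10×4 + 5×2 = 104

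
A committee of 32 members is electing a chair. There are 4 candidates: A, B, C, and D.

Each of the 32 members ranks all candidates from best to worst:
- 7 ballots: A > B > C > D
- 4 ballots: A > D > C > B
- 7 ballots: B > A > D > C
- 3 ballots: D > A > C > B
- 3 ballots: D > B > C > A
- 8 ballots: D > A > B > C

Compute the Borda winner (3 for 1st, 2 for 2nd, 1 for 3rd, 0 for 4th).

A

A: 7×3 + 4×3 + 7×2 + 3×2 + 3×0 + 8×2 = 69
B: 7×2 + 4×0 + 7×3 + 3×0 + 3×2 + 8×1 = 49
C: 7×1 + 4×1 + 7×0 + 3×1 + 3×1 + 8×0 = 17
D: 7×0 + 4×2 + 7×1 + 3×3 + 3×3 + 8×3 = 57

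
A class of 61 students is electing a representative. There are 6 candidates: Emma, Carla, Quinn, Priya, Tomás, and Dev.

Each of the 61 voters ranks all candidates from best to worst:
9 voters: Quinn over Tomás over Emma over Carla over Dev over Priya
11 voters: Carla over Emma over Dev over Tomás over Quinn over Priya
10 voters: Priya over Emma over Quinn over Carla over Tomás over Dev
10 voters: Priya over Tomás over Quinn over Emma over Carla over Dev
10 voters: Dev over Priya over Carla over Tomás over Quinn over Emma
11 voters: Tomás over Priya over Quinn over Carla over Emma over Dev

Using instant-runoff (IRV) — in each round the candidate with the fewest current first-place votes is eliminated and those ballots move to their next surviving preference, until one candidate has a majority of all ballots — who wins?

Tomás

Round 1: Emma 0, Carla 11, Quinn 9, Priya 20, Tomás 11, Dev 10. Emma eliminated.
Round 2: Carla 11, Quinn 9, Priya 20, Tomás 11, Dev 10. Quinn eliminated.
Round 3: Carla 11, Priya 20, Tomás 20, Dev 10. Dev eliminated.
Round 4: Carla 11, Priya 30, Tomás 20. Carla eliminated.
Round 5: Priya 30, Tomás 31. Tomás has a majority (≥31).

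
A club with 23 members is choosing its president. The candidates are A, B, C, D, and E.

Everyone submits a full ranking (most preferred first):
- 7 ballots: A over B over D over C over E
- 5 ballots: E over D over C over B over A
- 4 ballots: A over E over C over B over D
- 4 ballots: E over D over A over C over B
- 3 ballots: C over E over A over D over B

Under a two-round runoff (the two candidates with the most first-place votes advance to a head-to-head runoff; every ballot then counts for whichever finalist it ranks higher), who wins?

E

Round 1 first-place votes: A 11, B 0, C 3, D 0, E 9. A and E advance.
Runoff: A is ranked above E on 11 ballots, E above A on 12.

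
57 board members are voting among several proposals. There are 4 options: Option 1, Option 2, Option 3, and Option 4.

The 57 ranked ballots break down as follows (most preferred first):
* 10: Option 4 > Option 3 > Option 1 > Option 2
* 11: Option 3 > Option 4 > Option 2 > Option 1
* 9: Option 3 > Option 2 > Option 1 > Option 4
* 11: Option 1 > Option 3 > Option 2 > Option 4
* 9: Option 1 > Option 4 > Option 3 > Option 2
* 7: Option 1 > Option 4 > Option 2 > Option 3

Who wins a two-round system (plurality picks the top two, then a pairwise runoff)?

Option 3

Round 1 first-place votes: Option 1 27, Option 2 0, Option 3 20, Option 4 10. Option 1 and Option 3 advance.
Runoff: Option 1 is ranked above Option 3 on 27 ballots, Option 3 above Option 1 on 30.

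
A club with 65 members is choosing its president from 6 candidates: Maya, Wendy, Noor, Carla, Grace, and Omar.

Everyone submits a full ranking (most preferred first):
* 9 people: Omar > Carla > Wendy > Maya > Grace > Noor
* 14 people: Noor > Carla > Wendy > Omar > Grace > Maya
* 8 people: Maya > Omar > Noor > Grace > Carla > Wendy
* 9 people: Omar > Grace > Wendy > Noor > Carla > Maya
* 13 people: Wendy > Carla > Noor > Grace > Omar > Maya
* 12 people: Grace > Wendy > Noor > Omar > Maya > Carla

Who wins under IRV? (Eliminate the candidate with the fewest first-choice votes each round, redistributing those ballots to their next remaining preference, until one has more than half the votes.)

Round 1: Maya 8, Wendy 13, Noor 14, Carla 0, Grace 12, Omar 18. Carla eliminated.
Round 2: Maya 8, Wendy 13, Noor 14, Grace 12, Omar 18. Maya eliminated.
Round 3: Wendy 13, Noor 14, Grace 12, Omar 26. Grace eliminated.
Round 4: Wendy 25, Noor 14, Omar 26. Noor eliminated.
Round 5: Wendy 39, Omar 26. Wendy has a majority (≥33).

Wendy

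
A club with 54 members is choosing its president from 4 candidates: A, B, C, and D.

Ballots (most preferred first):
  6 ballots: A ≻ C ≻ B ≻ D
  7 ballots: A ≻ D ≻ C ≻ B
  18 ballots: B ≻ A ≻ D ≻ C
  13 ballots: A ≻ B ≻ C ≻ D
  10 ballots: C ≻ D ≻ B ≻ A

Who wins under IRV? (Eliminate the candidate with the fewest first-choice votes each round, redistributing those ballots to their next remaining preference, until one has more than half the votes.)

B

Round 1: A 26, B 18, C 10, D 0. D eliminated.
Round 2: A 26, B 18, C 10. C eliminated.
Round 3: A 26, B 28. B has a majority (≥28).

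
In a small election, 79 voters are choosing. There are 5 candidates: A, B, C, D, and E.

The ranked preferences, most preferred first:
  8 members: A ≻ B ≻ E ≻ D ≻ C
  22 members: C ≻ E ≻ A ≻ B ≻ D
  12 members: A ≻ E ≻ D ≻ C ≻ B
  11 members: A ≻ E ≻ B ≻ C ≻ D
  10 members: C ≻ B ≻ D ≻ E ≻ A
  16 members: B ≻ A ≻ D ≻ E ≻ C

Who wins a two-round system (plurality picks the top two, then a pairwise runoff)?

Round 1 first-place votes: A 31, B 16, C 32, D 0, E 0. C and A advance.
Runoff: C is ranked above A on 32 ballots, A above C on 47.

A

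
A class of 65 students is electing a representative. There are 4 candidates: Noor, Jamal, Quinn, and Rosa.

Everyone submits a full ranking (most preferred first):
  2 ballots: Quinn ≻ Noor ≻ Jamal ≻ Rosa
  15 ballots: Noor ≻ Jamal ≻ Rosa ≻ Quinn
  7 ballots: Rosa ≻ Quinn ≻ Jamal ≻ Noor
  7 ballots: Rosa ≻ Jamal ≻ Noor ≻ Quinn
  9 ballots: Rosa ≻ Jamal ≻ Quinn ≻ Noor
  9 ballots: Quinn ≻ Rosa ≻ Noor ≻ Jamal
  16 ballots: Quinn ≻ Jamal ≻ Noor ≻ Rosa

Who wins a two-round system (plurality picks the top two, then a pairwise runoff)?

Rosa

Round 1 first-place votes: Noor 15, Jamal 0, Quinn 27, Rosa 23. Quinn and Rosa advance.
Runoff: Quinn is ranked above Rosa on 27 ballots, Rosa above Quinn on 38.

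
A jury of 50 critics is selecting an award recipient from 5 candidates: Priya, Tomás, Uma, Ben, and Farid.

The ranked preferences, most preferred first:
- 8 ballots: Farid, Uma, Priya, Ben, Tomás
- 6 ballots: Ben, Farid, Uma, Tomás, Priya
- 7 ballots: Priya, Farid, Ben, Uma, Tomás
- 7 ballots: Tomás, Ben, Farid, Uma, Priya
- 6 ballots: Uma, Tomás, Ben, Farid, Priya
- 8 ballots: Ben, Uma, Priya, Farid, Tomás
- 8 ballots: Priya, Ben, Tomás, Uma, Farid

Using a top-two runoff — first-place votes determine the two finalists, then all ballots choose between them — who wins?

Ben

Round 1 first-place votes: Priya 15, Tomás 7, Uma 6, Ben 14, Farid 8. Priya and Ben advance.
Runoff: Priya is ranked above Ben on 23 ballots, Ben above Priya on 27.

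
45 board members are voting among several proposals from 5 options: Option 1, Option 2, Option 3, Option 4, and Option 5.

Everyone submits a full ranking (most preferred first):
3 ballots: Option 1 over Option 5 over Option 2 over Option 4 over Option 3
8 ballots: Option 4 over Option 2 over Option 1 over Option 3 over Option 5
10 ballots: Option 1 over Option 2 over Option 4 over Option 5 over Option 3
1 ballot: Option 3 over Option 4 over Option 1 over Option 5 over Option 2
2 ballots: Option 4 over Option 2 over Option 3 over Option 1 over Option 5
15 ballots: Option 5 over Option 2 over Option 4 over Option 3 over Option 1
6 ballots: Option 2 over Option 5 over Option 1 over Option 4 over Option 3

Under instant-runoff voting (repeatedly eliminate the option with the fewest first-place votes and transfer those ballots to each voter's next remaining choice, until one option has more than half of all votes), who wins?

Option 1

Round 1: Option 1 13, Option 2 6, Option 3 1, Option 4 10, Option 5 15. Option 3 eliminated.
Round 2: Option 1 13, Option 2 6, Option 4 11, Option 5 15. Option 2 eliminated.
Round 3: Option 1 13, Option 4 11, Option 5 21. Option 4 eliminated.
Round 4: Option 1 24, Option 5 21. Option 1 has a majority (≥23).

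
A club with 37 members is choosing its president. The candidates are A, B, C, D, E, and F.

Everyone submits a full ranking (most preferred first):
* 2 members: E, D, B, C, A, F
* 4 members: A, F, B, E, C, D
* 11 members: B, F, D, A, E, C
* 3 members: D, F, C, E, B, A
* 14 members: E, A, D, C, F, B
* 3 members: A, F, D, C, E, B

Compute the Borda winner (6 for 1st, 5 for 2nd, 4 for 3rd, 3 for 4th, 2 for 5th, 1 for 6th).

A

A: 2×2 + 4×6 + 11×3 + 3×1 + 14×5 + 3×6 = 152
B: 2×4 + 4×4 + 11×6 + 3×2 + 14×1 + 3×1 = 113
C: 2×3 + 4×2 + 11×1 + 3×4 + 14×3 + 3×3 = 88
D: 2×5 + 4×1 + 11×4 + 3×6 + 14×4 + 3×4 = 144
E: 2×6 + 4×3 + 11×2 + 3×3 + 14×6 + 3×2 = 145
F: 2×1 + 4×5 + 11×5 + 3×5 + 14×2 + 3×5 = 135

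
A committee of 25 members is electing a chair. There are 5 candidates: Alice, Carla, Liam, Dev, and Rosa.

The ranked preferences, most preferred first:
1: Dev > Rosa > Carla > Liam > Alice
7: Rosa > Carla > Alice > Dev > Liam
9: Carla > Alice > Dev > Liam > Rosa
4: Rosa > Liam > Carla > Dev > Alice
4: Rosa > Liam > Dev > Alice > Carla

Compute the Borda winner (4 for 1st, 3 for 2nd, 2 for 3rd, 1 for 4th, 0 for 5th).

Carla

Alice: 1×0 + 7×2 + 9×3 + 4×0 + 4×1 = 45
Carla: 1×2 + 7×3 + 9×4 + 4×2 + 4×0 = 67
Liam: 1×1 + 7×0 + 9×1 + 4×3 + 4×3 = 34
Dev: 1×4 + 7×1 + 9×2 + 4×1 + 4×2 = 41
Rosa: 1×3 + 7×4 + 9×0 + 4×4 + 4×4 = 63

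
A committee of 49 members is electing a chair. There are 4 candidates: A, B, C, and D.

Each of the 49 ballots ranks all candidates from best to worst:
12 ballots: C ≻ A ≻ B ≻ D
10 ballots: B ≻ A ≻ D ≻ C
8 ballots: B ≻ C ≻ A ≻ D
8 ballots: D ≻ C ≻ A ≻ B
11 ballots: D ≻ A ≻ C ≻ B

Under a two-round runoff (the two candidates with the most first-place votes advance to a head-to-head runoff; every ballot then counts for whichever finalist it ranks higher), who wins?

Round 1 first-place votes: A 0, B 18, C 12, D 19. D and B advance.
Runoff: D is ranked above B on 19 ballots, B above D on 30.

B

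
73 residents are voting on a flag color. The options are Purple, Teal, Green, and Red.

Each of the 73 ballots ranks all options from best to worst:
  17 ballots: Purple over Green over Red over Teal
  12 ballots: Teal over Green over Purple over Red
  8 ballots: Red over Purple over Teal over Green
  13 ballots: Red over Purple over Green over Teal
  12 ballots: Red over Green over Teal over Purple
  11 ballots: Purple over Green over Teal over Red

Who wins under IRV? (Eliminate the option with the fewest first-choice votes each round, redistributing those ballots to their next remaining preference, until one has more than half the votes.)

Purple

Round 1: Purple 28, Teal 12, Green 0, Red 33. Green eliminated.
Round 2: Purple 28, Teal 12, Red 33. Teal eliminated.
Round 3: Purple 40, Red 33. Purple has a majority (≥37).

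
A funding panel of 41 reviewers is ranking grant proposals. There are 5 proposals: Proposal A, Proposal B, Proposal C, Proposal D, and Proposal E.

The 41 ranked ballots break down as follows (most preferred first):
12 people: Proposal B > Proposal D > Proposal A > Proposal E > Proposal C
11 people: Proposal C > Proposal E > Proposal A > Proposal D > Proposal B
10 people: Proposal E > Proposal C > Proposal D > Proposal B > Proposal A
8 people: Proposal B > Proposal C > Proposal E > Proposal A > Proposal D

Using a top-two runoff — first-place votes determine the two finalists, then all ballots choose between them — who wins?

Round 1 first-place votes: Proposal A 0, Proposal B 20, Proposal C 11, Proposal D 0, Proposal E 10. Proposal B and Proposal C advance.
Runoff: Proposal B is ranked above Proposal C on 20 ballots, Proposal C above Proposal B on 21.

Proposal C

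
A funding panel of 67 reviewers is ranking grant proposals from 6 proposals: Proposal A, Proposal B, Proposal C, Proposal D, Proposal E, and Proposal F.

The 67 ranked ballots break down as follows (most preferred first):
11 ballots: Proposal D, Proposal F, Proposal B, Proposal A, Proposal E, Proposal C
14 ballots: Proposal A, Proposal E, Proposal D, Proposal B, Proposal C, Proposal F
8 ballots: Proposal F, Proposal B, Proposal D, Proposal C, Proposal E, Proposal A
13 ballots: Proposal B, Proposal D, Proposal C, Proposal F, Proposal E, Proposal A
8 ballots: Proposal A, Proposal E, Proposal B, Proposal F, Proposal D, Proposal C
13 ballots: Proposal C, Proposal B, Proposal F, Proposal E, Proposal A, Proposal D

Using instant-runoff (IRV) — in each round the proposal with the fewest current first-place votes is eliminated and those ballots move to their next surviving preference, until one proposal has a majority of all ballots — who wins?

Proposal B

Round 1: Proposal A 22, Proposal B 13, Proposal C 13, Proposal D 11, Proposal E 0, Proposal F 8. Proposal E eliminated.
Round 2: Proposal A 22, Proposal B 13, Proposal C 13, Proposal D 11, Proposal F 8. Proposal F eliminated.
Round 3: Proposal A 22, Proposal B 21, Proposal C 13, Proposal D 11. Proposal D eliminated.
Round 4: Proposal A 22, Proposal B 32, Proposal C 13. Proposal C eliminated.
Round 5: Proposal A 22, Proposal B 45. Proposal B has a majority (≥34).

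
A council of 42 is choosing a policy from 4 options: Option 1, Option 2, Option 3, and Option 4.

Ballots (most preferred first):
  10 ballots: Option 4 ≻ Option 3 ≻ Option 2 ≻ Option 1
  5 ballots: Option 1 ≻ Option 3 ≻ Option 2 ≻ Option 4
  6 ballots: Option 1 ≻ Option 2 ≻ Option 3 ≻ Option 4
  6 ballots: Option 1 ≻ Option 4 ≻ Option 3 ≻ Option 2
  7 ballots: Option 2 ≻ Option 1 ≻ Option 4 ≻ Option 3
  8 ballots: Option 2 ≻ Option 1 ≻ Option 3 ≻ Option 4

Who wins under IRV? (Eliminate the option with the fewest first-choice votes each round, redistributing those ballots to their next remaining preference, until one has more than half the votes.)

Round 1: Option 1 17, Option 2 15, Option 3 0, Option 4 10. Option 3 eliminated.
Round 2: Option 1 17, Option 2 15, Option 4 10. Option 4 eliminated.
Round 3: Option 1 17, Option 2 25. Option 2 has a majority (≥22).

Option 2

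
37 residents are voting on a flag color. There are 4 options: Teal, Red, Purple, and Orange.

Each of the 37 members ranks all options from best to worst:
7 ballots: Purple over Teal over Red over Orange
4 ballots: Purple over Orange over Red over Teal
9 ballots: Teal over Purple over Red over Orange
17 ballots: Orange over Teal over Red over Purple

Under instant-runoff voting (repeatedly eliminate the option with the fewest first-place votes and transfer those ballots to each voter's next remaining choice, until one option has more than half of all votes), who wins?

Round 1: Teal 9, Red 0, Purple 11, Orange 17. Red eliminated.
Round 2: Teal 9, Purple 11, Orange 17. Teal eliminated.
Round 3: Purple 20, Orange 17. Purple has a majority (≥19).

Purple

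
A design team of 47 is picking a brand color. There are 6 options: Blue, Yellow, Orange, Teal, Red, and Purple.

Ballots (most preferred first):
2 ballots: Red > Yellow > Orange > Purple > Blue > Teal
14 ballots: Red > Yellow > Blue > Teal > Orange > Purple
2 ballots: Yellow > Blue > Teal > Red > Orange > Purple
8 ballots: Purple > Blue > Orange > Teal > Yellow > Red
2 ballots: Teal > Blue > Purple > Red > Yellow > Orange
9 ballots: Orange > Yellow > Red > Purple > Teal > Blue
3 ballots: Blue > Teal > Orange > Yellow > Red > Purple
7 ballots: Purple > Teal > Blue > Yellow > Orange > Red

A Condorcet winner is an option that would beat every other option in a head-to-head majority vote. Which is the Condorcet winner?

Yellow

Yellow vs Blue: 27–20
Yellow vs Orange: 27–20
Yellow vs Teal: 27–20
Yellow vs Red: 29–18
Yellow vs Purple: 30–17
Yellow beats every other option.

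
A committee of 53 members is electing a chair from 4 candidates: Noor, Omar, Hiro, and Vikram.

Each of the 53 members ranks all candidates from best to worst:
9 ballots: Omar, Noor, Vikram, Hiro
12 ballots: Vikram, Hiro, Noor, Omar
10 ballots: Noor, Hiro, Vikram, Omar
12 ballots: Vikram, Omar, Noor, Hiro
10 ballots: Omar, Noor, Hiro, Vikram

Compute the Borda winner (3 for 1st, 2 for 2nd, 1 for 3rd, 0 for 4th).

Noor

Noor: 9×2 + 12×1 + 10×3 + 12×1 + 10×2 = 92
Omar: 9×3 + 12×0 + 10×0 + 12×2 + 10×3 = 81
Hiro: 9×0 + 12×2 + 10×2 + 12×0 + 10×1 = 54
Vikram: 9×1 + 12×3 + 10×1 + 12×3 + 10×0 = 91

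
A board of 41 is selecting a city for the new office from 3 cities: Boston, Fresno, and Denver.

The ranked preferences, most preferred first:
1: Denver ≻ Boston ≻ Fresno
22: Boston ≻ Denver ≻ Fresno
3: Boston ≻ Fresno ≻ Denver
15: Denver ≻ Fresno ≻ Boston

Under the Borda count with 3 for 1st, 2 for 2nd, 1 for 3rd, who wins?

Denver

Boston: 1×2 + 22×3 + 3×3 + 15×1 = 92
Fresno: 1×1 + 22×1 + 3×2 + 15×2 = 59
Denver: 1×3 + 22×2 + 3×1 + 15×3 = 95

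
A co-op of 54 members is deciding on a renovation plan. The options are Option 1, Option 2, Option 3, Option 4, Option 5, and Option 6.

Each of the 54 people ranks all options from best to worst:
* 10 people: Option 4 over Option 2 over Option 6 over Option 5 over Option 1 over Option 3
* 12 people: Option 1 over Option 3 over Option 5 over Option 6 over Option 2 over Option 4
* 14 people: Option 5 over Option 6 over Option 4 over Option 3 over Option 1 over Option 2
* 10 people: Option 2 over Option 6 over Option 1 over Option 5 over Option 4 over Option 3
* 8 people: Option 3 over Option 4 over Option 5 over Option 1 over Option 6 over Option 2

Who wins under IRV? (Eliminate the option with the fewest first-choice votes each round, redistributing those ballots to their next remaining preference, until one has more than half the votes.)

Option 4

Round 1: Option 1 12, Option 2 10, Option 3 8, Option 4 10, Option 5 14, Option 6 0. Option 6 eliminated.
Round 2: Option 1 12, Option 2 10, Option 3 8, Option 4 10, Option 5 14. Option 3 eliminated.
Round 3: Option 1 12, Option 2 10, Option 4 18, Option 5 14. Option 2 eliminated.
Round 4: Option 1 22, Option 4 18, Option 5 14. Option 5 eliminated.
Round 5: Option 1 22, Option 4 32. Option 4 has a majority (≥28).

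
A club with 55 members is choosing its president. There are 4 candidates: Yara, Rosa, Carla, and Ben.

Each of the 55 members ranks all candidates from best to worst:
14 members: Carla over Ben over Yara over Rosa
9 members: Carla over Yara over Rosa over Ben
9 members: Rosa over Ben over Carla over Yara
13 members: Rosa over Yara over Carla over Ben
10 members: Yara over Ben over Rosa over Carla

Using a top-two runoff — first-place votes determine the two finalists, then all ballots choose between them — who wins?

Rosa

Round 1 first-place votes: Yara 10, Rosa 22, Carla 23, Ben 0. Carla and Rosa advance.
Runoff: Carla is ranked above Rosa on 23 ballots, Rosa above Carla on 32.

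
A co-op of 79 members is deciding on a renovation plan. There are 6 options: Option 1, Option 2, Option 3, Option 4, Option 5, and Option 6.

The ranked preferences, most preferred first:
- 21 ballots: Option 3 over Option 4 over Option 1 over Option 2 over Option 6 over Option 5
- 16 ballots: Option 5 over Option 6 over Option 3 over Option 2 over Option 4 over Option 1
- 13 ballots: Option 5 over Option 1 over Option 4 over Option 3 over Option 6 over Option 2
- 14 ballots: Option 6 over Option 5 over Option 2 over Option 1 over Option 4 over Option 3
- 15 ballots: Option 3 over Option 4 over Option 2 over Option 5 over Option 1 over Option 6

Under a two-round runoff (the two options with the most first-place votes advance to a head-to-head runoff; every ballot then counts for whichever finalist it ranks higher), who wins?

Round 1 first-place votes: Option 1 0, Option 2 0, Option 3 36, Option 4 0, Option 5 29, Option 6 14. Option 3 and Option 5 advance.
Runoff: Option 3 is ranked above Option 5 on 36 ballots, Option 5 above Option 3 on 43.

Option 5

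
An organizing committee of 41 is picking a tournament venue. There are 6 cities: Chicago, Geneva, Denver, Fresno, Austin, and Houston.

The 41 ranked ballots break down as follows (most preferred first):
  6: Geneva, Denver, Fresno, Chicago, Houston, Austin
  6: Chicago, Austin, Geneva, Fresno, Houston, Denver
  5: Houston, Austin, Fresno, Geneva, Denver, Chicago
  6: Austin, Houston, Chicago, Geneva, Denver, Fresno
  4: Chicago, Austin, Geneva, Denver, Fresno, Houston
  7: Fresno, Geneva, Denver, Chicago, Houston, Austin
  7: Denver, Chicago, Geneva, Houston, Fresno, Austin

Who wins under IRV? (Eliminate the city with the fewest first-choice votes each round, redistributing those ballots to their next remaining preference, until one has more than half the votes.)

Austin

Round 1: Chicago 10, Geneva 6, Denver 7, Fresno 7, Austin 6, Houston 5. Houston eliminated.
Round 2: Chicago 10, Geneva 6, Denver 7, Fresno 7, Austin 11. Geneva eliminated.
Round 3: Chicago 10, Denver 13, Fresno 7, Austin 11. Fresno eliminated.
Round 4: Chicago 10, Denver 20, Austin 11. Chicago eliminated.
Round 5: Denver 20, Austin 21. Austin has a majority (≥21).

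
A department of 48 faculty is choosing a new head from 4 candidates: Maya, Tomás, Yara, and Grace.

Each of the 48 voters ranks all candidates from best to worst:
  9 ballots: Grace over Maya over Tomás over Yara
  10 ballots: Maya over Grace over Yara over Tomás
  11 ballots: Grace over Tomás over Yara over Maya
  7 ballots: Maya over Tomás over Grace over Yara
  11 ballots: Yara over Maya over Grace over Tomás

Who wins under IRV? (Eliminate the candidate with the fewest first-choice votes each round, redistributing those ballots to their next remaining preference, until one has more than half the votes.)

Maya

Round 1: Maya 17, Tomás 0, Yara 11, Grace 20. Tomás eliminated.
Round 2: Maya 17, Yara 11, Grace 20. Yara eliminated.
Round 3: Maya 28, Grace 20. Maya has a majority (≥25).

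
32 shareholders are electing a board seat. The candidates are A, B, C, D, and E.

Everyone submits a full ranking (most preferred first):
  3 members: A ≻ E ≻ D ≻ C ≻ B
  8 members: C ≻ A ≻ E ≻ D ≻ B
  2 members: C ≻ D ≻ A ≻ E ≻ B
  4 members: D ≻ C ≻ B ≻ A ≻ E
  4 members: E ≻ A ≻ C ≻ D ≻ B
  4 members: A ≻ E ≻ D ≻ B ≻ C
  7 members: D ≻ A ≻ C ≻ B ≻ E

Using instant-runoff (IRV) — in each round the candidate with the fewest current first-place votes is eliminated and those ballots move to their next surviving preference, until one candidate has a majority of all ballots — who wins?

A

Round 1: A 7, B 0, C 10, D 11, E 4. B eliminated.
Round 2: A 7, C 10, D 11, E 4. E eliminated.
Round 3: A 11, C 10, D 11. C eliminated.
Round 4: A 19, D 13. A has a majority (≥17).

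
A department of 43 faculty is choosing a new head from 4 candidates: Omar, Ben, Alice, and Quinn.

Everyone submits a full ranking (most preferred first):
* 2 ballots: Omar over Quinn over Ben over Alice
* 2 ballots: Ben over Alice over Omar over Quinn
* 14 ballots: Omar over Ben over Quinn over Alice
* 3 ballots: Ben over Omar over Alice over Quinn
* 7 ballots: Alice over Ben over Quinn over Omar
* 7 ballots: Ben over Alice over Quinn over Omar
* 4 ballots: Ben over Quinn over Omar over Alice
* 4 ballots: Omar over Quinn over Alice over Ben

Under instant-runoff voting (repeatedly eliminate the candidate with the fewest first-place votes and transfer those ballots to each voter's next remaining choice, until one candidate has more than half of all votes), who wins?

Round 1: Omar 20, Ben 16, Alice 7, Quinn 0. Quinn eliminated.
Round 2: Omar 20, Ben 16, Alice 7. Alice eliminated.
Round 3: Omar 20, Ben 23. Ben has a majority (≥22).

Ben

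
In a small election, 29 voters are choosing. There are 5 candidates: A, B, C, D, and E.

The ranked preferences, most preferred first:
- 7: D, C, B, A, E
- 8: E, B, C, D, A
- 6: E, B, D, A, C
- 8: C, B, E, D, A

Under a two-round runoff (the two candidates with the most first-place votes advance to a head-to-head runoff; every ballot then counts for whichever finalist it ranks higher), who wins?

C

Round 1 first-place votes: A 0, B 0, C 8, D 7, E 14. E and C advance.
Runoff: E is ranked above C on 14 ballots, C above E on 15.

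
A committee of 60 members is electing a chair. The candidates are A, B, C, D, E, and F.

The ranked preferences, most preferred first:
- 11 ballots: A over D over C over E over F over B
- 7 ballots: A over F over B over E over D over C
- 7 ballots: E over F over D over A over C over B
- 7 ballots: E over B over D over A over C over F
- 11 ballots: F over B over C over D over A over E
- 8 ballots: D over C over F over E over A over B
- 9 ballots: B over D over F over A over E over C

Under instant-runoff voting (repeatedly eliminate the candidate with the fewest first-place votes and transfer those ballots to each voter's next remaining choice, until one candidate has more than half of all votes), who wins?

F

Round 1: A 18, B 9, C 0, D 8, E 14, F 11. C eliminated.
Round 2: A 18, B 9, D 8, E 14, F 11. D eliminated.
Round 3: A 18, B 9, E 14, F 19. B eliminated.
Round 4: A 18, E 14, F 28. E eliminated.
Round 5: A 25, F 35. F has a majority (≥31).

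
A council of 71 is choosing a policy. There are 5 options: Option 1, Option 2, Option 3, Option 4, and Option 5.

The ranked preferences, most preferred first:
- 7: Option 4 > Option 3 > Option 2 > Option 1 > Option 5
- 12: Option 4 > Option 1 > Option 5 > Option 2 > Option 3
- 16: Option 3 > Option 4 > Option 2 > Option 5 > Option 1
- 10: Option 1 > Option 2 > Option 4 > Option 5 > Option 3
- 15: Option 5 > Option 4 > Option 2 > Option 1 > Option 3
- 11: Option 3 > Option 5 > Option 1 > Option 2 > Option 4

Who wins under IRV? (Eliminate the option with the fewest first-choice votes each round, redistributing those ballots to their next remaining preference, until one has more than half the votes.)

Option 4

Round 1: Option 1 10, Option 2 0, Option 3 27, Option 4 19, Option 5 15. Option 2 eliminated.
Round 2: Option 1 10, Option 3 27, Option 4 19, Option 5 15. Option 1 eliminated.
Round 3: Option 3 27, Option 4 29, Option 5 15. Option 5 eliminated.
Round 4: Option 3 27, Option 4 44. Option 4 has a majority (≥36).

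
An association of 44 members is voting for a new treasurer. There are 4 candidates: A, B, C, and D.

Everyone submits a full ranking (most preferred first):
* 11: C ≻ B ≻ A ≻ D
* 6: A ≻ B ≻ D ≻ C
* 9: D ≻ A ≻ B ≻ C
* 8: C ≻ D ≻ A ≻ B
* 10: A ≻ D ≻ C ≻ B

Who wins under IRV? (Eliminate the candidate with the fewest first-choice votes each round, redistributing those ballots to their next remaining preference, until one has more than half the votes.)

Round 1: A 16, B 0, C 19, D 9. B eliminated.
Round 2: A 16, C 19, D 9. D eliminated.
Round 3: A 25, C 19. A has a majority (≥23).

A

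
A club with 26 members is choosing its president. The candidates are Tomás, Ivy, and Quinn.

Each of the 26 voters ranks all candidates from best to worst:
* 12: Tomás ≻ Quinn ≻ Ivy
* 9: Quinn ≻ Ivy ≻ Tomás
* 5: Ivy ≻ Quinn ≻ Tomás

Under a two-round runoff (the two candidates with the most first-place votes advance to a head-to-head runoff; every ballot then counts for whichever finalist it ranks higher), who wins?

Round 1 first-place votes: Tomás 12, Ivy 5, Quinn 9. Tomás and Quinn advance.
Runoff: Tomás is ranked above Quinn on 12 ballots, Quinn above Tomás on 14.

Quinn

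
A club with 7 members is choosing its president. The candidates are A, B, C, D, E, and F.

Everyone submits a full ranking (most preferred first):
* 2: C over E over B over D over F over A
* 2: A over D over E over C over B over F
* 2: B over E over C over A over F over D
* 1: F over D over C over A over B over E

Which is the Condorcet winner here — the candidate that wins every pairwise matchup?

E vs A: 4–3
E vs B: 4–3
E vs C: 4–3
E vs D: 4–3
E vs F: 6–1
E beats every other candidate.

E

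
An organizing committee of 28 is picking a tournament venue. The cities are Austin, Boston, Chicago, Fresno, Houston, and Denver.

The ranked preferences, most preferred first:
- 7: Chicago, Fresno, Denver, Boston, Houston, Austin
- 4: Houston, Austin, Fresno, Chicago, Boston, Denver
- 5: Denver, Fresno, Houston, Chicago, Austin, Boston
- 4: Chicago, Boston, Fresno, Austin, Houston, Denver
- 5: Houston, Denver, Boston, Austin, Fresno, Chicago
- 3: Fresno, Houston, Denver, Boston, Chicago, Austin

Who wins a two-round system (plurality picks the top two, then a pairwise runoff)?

Houston

Round 1 first-place votes: Austin 0, Boston 0, Chicago 11, Fresno 3, Houston 9, Denver 5. Chicago and Houston advance.
Runoff: Chicago is ranked above Houston on 11 ballots, Houston above Chicago on 17.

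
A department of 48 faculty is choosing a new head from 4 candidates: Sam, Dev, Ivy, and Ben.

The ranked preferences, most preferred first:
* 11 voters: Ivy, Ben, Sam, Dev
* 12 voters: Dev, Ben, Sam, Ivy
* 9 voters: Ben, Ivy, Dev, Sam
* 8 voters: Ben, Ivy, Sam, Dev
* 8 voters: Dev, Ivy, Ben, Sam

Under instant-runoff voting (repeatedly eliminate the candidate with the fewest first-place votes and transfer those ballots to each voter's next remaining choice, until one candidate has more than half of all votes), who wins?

Round 1: Sam 0, Dev 20, Ivy 11, Ben 17. Sam eliminated.
Round 2: Dev 20, Ivy 11, Ben 17. Ivy eliminated.
Round 3: Dev 20, Ben 28. Ben has a majority (≥25).

Ben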